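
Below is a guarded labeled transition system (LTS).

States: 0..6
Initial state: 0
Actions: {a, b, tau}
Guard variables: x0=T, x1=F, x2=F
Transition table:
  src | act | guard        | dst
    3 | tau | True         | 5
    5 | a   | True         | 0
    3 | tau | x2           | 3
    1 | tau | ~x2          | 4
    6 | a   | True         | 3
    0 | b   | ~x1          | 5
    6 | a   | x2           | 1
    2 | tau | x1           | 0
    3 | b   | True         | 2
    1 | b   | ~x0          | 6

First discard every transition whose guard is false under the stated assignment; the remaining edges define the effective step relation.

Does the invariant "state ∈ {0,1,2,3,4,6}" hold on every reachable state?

Inv-set: {0,1,2,3,4,6}
Reach set: {0,5}
  0: ✓
  5: VIOLATES
counterexample path to 5: b

Answer: INVARIANT VIOLATED at state 5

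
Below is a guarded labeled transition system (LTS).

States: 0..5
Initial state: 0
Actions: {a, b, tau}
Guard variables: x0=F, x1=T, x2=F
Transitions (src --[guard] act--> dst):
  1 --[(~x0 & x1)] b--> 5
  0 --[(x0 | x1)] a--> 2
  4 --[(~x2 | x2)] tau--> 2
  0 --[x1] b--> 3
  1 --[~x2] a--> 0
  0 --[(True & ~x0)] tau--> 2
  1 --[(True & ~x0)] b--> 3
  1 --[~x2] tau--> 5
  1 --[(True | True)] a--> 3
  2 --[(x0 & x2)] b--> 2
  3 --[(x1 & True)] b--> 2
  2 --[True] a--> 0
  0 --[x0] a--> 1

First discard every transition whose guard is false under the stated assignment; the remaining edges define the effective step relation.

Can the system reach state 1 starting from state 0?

Answer: UNREACHABLE

Analysis:
Guard filter leaves 11 enabled edge(s).
Layer 0: {0}
Layer 1: {2,3}  total {0,2,3}
Reachable = {0,2,3}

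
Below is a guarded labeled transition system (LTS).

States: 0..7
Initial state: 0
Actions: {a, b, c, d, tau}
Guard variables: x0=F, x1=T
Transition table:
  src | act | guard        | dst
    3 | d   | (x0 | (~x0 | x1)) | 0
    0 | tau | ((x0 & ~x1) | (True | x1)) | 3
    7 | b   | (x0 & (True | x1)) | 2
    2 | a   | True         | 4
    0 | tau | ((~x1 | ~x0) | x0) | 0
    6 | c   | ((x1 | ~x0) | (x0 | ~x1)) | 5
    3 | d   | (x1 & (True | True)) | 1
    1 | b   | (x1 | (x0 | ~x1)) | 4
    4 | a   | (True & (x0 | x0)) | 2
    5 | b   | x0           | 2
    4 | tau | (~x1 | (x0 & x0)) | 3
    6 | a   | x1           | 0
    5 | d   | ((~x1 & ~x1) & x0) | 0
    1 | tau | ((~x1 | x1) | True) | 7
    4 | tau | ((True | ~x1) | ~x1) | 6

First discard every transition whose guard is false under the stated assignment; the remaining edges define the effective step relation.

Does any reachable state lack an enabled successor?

Answer: DEADLOCK at state 5

Working:
Reach set: {0,1,3,4,5,6,7}
  0: tau→0  tau→3  [2 exit(s)]
  1: b→4  tau→7  [2 exit(s)]
  3: d→0  d→1  [2 exit(s)]
  4: tau→6  [1 exit(s)]
  5: ∅  [STUCK]
  6: a→0  c→5  [2 exit(s)]
  7: ∅  [STUCK]
trace reaching 5: tau·d·b·tau·c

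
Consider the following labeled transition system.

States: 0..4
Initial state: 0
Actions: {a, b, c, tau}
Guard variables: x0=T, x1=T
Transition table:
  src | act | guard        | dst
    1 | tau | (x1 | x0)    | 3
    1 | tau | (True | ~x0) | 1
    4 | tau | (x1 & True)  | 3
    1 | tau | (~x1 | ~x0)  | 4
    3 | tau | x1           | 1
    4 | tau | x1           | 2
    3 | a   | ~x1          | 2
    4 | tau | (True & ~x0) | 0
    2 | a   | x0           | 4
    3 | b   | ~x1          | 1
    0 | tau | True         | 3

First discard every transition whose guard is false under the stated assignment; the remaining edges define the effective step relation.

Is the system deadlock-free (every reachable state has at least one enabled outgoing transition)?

R = {0,1,3}
  0: tau→3  [1 exit(s)]
  1: tau→1  tau→3  [2 exit(s)]
  3: tau→1  [1 exit(s)]

Answer: DEADLOCK-FREE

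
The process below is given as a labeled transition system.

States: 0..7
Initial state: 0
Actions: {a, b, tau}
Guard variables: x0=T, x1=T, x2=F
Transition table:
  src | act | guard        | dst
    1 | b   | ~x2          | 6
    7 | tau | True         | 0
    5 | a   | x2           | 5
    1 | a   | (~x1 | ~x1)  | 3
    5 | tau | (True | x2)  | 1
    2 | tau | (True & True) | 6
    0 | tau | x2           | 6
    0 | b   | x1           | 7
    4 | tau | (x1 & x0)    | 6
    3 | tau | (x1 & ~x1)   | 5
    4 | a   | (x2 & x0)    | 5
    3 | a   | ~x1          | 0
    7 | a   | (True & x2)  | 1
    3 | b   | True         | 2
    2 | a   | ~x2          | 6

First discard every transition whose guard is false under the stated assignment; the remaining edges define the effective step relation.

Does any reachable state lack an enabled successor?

Reach set: {0,7}
  0: b→7  [1 out]
  7: tau→0  [1 out]

Answer: DEADLOCK-FREE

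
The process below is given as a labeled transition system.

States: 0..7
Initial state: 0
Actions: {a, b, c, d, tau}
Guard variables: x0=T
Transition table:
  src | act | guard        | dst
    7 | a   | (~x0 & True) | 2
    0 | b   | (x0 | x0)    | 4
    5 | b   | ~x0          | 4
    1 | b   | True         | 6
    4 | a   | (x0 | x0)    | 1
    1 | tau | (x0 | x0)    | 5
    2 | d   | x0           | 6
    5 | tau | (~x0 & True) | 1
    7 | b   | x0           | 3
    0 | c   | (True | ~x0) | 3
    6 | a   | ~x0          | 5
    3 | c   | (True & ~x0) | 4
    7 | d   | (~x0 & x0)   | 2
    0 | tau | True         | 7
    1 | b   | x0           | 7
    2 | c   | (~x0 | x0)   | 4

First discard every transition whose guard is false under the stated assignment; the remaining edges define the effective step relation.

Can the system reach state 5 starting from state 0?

After dropping false guards: 10 live edges.
depth 0: {0}
depth 1: {3,4,7}  now seen {0,3,4,7}
depth 2: {1}  now seen {0,1,3,4,7}
depth 3: {5,6}  now seen {0,1,3,4,5,6,7}
Reachable = {0,1,3,4,5,6,7}
Path to 5: b·a·tau

Answer: REACHABLE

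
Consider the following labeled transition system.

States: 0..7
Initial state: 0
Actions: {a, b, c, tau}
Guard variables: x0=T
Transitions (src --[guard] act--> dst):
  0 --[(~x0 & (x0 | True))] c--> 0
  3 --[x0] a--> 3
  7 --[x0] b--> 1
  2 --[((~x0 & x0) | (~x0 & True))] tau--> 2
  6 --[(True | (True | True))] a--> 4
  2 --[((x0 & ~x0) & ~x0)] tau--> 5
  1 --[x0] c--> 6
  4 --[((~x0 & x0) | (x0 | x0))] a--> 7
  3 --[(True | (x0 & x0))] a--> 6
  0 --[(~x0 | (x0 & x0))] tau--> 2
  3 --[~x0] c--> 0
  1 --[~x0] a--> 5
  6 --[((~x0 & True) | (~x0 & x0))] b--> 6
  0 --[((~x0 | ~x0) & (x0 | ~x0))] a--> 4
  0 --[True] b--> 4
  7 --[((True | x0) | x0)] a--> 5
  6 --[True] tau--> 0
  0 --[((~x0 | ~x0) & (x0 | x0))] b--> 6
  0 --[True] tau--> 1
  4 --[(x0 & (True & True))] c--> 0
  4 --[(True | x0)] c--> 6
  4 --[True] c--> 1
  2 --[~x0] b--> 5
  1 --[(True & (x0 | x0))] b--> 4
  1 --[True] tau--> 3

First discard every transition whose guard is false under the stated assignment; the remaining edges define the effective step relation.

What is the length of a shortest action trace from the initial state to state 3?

Answer: 2

Trace:
Breadth-first toward 3:
  L0 = {0}
  L1 = {1,2,4}
  L2 = {3,6,7}
first hit 3 at d=2 via tau·tau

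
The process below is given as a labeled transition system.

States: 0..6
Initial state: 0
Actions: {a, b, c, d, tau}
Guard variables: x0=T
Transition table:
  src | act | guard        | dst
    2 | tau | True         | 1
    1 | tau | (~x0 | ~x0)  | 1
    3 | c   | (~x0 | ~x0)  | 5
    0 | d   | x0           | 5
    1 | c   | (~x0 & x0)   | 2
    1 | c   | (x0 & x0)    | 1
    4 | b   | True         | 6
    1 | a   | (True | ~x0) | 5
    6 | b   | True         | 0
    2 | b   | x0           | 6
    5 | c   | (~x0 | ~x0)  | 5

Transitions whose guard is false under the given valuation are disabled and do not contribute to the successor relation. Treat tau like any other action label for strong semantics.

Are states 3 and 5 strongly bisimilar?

Answer: BISIMILAR

Analysis:
Refine partition for ~:
  π0 = {{0,1,2,3,4,5,6}}
  π1 = {{0},{1},{2},{3,5},{4,6}}
  π2 = {{0},{1},{2},{3,5},{4},{6}}
Fixed point at round 3; 6 class(es).
3∈{3,5}, 5∈{3,5}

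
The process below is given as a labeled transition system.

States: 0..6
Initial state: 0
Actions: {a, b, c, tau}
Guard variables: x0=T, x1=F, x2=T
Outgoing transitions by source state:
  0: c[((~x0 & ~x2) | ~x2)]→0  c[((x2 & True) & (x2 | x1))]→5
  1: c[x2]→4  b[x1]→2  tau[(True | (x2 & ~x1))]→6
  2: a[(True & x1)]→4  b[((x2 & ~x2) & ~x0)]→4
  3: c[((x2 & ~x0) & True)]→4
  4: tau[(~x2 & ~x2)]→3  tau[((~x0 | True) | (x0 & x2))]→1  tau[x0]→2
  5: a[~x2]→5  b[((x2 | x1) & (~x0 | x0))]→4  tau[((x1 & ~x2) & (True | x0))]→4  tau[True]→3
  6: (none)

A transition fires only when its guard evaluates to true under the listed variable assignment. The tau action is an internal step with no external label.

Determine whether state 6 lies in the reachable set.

After dropping false guards: 7 live edges.
Layer 0: {0}
Layer 1: {5}  total {0,5}
Layer 2: {3,4}  total {0,3,4,5}
Layer 3: {1,2}  total {0,1,2,3,4,5}
Layer 4: {6}  total {0,1,2,3,4,5,6}
Reach set: {0,1,2,3,4,5,6}
Path to 6: c·b·tau·tau

Answer: REACHABLE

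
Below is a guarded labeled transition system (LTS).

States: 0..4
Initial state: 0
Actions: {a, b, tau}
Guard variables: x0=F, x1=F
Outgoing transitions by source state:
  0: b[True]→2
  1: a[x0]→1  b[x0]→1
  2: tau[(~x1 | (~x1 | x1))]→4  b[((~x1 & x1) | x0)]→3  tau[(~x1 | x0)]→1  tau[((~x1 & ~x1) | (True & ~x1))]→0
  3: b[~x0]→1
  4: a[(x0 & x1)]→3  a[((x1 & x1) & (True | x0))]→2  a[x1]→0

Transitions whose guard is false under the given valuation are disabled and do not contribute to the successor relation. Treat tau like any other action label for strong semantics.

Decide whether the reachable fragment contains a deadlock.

Reachable = {0,1,2,4}
  0: b→2  [1 out]
  1: ∅  [deadlock]
  2: tau→0  tau→1  tau→4  [3 out]
  4: ∅  [deadlock]
trace reaching 1: b·tau

Answer: DEADLOCK at state 1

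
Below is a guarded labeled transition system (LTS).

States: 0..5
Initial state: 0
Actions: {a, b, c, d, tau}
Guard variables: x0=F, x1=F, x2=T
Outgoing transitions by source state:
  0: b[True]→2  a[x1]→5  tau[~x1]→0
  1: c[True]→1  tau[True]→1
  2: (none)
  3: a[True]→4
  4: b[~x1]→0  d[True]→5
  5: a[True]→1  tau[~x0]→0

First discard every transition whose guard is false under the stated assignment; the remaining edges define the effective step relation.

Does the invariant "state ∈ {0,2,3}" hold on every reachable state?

Safe = {0,2,3}
Reach set: {0,2}
  0: safe
  2: safe

Answer: INVARIANT HOLDS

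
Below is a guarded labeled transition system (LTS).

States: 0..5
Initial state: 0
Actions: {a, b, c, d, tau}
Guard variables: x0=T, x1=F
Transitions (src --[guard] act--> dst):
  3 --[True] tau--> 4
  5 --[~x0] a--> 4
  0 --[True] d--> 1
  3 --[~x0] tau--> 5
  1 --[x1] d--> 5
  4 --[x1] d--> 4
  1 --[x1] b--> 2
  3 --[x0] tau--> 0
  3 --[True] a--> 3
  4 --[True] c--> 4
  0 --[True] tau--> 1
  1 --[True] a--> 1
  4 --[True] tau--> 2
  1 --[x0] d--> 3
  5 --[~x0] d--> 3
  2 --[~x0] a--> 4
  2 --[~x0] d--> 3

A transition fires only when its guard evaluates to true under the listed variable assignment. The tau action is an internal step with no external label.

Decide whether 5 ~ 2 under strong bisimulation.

Refine partition for ~:
  round 0: {{0,1,2,3,4,5}}
  round 1: {{0},{1},{2,5},{3},{4}}
stable after 2 split(s): 5 block(s)
5∈{2,5}, 2∈{2,5}

Answer: BISIMILAR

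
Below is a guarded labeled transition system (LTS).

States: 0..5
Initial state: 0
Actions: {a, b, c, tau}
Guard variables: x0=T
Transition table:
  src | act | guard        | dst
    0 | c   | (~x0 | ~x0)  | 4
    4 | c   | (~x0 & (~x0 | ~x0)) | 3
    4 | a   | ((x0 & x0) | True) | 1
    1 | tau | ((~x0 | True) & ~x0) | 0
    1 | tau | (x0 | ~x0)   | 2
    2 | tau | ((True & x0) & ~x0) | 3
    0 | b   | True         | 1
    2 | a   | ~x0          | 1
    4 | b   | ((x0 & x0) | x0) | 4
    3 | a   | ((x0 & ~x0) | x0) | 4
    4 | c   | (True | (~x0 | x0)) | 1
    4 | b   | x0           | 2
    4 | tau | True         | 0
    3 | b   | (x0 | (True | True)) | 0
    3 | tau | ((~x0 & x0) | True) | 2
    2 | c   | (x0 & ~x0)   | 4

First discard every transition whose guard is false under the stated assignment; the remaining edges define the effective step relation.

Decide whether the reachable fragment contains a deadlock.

Answer: DEADLOCK at state 2

Trace:
R = {0,1,2}
  0: b→1  [1 out]
  1: tau→2  [1 out]
  2: ∅  [STUCK]
trace reaching 2: b·tau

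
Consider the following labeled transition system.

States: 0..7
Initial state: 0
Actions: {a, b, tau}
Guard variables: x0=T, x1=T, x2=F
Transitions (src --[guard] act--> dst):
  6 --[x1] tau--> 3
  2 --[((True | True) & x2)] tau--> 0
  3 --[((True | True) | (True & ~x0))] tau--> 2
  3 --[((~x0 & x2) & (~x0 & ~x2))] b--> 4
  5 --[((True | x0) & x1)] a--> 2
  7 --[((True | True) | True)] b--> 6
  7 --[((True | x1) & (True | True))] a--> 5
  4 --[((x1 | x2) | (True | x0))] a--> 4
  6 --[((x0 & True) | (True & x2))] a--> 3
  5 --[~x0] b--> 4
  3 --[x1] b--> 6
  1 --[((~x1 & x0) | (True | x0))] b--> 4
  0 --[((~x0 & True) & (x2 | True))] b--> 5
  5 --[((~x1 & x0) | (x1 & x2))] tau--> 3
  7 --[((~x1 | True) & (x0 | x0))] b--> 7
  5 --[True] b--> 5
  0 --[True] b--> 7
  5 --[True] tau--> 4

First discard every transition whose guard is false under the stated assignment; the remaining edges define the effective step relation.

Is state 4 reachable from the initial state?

Answer: REACHABLE

Analysis:
After dropping false guards: 13 live edges.
Layer 0: {0}
Layer 1: {7}  now seen {0,7}
Layer 2: {5,6}  now seen {0,5,6,7}
Layer 3: {2,3,4}  now seen {0,2,3,4,5,6,7}
Reachable = {0,2,3,4,5,6,7}
trace reaching 4: b·a·tau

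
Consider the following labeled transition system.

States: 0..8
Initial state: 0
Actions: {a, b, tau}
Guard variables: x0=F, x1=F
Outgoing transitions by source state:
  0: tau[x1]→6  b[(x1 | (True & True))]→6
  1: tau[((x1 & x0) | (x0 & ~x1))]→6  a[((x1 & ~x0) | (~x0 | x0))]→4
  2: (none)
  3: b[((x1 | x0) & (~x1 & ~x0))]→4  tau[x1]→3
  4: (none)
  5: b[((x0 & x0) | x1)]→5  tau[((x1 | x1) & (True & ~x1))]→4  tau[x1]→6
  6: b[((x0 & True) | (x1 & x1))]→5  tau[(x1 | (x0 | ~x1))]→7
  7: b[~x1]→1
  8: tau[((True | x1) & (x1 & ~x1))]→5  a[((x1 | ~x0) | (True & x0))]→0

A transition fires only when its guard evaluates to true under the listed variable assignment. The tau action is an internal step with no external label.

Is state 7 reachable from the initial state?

Answer: REACHABLE

Analysis:
After dropping false guards: 5 live edges.
Layer 0: {0}
Layer 1: {6}  cumulative {0,6}
Layer 2: {7}  cumulative {0,6,7}
Layer 3: {1}  cumulative {0,1,6,7}
Layer 4: {4}  cumulative {0,1,4,6,7}
R = {0,1,4,6,7}
Path to 7: b·tau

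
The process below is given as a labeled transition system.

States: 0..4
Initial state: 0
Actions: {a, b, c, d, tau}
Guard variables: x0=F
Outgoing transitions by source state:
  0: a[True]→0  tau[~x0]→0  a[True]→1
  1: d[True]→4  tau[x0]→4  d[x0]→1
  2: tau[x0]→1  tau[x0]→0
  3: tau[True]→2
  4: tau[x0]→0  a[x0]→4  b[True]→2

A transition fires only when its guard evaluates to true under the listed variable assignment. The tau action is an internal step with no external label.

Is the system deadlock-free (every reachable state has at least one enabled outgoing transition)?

R = {0,1,2,4}
  0: a→0  a→1  tau→0  [3 exit(s)]
  1: d→4  [1 exit(s)]
  2: ∅  [STUCK]
  4: b→2  [1 exit(s)]
Path to 2: a·d·b

Answer: DEADLOCK at state 2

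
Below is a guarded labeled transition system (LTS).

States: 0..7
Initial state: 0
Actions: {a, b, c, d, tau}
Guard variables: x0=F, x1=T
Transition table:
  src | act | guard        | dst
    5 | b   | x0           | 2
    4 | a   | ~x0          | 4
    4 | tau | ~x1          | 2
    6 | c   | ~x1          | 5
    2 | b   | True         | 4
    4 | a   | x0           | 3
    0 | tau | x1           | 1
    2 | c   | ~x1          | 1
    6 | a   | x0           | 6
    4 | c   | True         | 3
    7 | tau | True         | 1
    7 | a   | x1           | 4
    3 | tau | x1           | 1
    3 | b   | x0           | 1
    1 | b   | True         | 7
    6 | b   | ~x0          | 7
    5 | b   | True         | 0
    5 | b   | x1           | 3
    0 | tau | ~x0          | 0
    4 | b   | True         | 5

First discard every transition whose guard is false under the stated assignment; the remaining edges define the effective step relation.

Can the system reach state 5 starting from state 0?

After dropping false guards: 13 live edges.
Layer 0: {0}
Layer 1: {1}  now seen {0,1}
Layer 2: {7}  now seen {0,1,7}
Layer 3: {4}  now seen {0,1,4,7}
Layer 4: {3,5}  now seen {0,1,3,4,5,7}
Reach set: {0,1,3,4,5,7}
witness 5: tau·b·a·b

Answer: REACHABLE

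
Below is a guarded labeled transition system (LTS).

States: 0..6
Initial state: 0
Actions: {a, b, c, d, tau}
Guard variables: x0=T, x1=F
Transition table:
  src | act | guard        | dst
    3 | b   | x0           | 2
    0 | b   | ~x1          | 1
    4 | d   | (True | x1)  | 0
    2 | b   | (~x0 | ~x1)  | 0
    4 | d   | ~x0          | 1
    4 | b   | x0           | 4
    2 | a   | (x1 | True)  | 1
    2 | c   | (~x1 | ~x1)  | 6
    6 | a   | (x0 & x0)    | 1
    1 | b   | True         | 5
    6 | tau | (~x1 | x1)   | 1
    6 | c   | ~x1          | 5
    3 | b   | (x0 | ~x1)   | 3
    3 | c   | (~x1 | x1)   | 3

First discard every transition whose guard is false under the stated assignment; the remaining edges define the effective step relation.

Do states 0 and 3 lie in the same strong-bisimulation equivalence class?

Refine partition for ~:
  P[0] = {{0,1,2,3,4,5,6}}
  P[1] = {{0,1},{2},{3},{4},{5},{6}}
  P[2] = {{0},{1},{2},{3},{4},{5},{6}}
Fixed point at round 3; 7 class(es).
[0]={0}  [3]={3}

Answer: NOT BISIMILAR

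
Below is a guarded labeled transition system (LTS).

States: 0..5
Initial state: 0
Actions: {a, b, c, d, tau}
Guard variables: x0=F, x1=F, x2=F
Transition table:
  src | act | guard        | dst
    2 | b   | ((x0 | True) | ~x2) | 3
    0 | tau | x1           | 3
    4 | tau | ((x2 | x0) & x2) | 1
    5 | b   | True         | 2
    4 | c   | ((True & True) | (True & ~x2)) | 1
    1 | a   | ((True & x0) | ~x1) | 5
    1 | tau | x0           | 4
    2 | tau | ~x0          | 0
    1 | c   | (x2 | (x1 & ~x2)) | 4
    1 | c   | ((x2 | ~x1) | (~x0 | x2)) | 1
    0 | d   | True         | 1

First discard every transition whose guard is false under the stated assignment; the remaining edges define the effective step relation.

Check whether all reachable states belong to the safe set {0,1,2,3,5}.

Answer: INVARIANT HOLDS

Analysis:
Allowed set {0,1,2,3,5}
Reachable = {0,1,2,3,5}
  0: ✓
  1: ✓
  2: ✓
  3: ✓
  5: ✓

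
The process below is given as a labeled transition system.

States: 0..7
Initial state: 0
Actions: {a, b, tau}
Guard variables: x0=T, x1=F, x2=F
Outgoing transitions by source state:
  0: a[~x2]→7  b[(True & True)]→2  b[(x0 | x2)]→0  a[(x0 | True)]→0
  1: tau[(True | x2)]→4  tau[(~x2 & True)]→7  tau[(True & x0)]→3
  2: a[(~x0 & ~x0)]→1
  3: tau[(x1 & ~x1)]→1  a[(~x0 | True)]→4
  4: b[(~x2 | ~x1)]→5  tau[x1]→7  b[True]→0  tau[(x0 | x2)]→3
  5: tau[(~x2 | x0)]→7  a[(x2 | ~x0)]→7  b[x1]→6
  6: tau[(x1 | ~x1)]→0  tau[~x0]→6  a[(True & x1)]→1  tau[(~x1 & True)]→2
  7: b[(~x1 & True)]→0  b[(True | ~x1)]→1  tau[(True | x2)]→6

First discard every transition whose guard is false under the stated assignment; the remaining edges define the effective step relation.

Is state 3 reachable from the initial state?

Answer: REACHABLE

Working:
Guard filter leaves 17 enabled edge(s).
L0 = {0}
L1 = {2,7}  total {0,2,7}
L2 = {1,6}  total {0,1,2,6,7}
L3 = {3,4}  total {0,1,2,3,4,6,7}
L4 = {5}  total {0,1,2,3,4,5,6,7}
Reach set: {0,1,2,3,4,5,6,7}
Path to 3: a·b·tau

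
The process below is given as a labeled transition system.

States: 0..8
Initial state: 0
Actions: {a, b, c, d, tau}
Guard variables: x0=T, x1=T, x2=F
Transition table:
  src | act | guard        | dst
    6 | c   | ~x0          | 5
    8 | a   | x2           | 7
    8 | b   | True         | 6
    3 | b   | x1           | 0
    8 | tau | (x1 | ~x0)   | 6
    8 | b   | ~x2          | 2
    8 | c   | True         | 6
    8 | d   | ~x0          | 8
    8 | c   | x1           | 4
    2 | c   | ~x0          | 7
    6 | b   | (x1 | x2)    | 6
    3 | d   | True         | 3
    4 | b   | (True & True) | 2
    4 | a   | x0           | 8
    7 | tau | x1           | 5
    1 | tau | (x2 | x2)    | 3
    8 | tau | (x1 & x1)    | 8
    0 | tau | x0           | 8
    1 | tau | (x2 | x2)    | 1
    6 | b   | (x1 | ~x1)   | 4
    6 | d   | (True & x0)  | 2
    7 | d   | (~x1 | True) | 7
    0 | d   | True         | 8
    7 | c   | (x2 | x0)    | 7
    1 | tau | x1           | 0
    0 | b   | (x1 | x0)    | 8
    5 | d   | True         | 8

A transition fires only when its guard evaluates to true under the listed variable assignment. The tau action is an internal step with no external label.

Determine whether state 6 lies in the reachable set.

Guard filter leaves 21 enabled edge(s).
L0 = {0}
L1 = {8}  total {0,8}
L2 = {2,4,6}  total {0,2,4,6,8}
R = {0,2,4,6,8}
Path to 6: tau·b

Answer: REACHABLE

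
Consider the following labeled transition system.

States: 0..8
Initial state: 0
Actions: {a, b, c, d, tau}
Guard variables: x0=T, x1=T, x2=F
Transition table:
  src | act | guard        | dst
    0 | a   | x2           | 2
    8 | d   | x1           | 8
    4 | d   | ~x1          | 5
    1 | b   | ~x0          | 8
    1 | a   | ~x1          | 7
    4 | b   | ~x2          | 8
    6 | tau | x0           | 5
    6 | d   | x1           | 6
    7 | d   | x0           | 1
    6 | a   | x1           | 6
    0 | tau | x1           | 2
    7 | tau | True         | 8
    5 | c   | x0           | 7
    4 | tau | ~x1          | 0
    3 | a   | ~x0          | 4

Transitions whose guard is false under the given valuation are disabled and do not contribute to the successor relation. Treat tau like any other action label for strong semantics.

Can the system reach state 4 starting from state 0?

Answer: UNREACHABLE

Working:
9 transition(s) survive guard evaluation.
Layer 0: {0}
Layer 1: {2}  now seen {0,2}
R = {0,2}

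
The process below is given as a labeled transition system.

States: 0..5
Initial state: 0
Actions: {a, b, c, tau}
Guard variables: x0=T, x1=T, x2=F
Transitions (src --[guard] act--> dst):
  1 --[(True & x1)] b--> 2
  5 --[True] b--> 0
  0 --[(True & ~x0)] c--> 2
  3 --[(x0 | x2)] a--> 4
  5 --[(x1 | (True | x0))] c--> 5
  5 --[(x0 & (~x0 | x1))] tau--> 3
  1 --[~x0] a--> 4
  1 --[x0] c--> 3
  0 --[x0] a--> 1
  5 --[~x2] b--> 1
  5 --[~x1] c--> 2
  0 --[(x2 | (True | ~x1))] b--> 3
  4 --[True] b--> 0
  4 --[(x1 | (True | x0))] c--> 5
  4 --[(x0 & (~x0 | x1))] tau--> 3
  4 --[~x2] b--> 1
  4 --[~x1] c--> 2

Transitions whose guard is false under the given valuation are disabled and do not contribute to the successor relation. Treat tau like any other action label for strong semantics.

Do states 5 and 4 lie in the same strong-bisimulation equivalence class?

Answer: BISIMILAR

Analysis:
Compute ~ classes (split until stable):
  P[0] = {{0,1,2,3,4,5}}
  P[1] = {{0},{1},{2},{3},{4,5}}
stable after 2 split(s): 5 block(s)
5∈{4,5}, 4∈{4,5}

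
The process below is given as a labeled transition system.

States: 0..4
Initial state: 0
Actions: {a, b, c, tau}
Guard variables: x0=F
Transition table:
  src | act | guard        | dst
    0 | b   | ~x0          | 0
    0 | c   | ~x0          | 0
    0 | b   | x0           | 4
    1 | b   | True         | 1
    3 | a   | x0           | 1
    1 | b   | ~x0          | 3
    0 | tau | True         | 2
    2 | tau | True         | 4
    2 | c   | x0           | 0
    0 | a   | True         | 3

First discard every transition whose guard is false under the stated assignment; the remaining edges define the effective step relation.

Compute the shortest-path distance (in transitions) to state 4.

Breadth-first toward 4:
  depth 0: {0}
  depth 1: {2,3}
  depth 2: {4}
first hit 4 at d=2 via tau·tau

Answer: 2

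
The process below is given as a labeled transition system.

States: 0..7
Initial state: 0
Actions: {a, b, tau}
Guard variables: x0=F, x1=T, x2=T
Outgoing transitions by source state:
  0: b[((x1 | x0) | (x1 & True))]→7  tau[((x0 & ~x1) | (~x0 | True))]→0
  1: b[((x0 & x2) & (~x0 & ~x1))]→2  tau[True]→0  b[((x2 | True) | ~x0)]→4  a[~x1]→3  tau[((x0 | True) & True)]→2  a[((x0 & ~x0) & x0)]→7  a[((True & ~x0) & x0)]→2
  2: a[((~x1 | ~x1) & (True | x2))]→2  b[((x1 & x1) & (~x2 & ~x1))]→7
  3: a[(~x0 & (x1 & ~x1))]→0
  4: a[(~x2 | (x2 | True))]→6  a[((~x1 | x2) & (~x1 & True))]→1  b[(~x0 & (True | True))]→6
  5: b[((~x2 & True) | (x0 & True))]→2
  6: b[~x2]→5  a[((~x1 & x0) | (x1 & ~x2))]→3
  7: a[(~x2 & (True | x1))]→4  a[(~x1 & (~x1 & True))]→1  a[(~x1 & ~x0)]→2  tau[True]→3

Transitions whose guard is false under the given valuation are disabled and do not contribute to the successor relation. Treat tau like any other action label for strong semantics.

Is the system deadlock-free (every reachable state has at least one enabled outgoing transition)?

Reach set: {0,3,7}
  0: b→7  tau→0  [deg 2]
  3: ∅  [STUCK]
  7: tau→3  [deg 1]
Path to 3: b·tau

Answer: DEADLOCK at state 3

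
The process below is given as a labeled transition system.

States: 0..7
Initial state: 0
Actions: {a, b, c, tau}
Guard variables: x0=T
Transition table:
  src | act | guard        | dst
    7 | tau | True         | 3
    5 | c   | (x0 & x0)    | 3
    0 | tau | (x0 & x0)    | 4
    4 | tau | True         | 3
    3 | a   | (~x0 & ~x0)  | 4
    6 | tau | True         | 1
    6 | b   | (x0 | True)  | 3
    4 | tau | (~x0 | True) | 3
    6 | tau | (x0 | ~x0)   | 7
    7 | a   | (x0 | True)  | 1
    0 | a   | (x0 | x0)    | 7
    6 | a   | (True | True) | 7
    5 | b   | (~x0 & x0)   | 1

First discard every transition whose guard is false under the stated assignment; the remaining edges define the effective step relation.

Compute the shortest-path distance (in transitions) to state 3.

Layered search for 3:
  depth 0: {0}
  depth 1: {4,7}
  depth 2: {1,3}
depth(3)=2, e.g. a·tau

Answer: 2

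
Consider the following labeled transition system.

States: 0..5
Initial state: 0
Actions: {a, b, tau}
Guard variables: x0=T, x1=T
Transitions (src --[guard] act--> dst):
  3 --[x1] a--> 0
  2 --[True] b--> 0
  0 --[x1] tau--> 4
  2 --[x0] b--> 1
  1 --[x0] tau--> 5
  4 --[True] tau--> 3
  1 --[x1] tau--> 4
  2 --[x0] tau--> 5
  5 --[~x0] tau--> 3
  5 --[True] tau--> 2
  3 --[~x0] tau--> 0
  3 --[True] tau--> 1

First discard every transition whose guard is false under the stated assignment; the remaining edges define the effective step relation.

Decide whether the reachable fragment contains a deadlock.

Answer: DEADLOCK-FREE

Trace:
R = {0,1,2,3,4,5}
  0: tau→4  [deg 1]
  1: tau→4  tau→5  [deg 2]
  2: b→0  b→1  tau→5  [deg 3]
  3: a→0  tau→1  [deg 2]
  4: tau→3  [deg 1]
  5: tau→2  [deg 1]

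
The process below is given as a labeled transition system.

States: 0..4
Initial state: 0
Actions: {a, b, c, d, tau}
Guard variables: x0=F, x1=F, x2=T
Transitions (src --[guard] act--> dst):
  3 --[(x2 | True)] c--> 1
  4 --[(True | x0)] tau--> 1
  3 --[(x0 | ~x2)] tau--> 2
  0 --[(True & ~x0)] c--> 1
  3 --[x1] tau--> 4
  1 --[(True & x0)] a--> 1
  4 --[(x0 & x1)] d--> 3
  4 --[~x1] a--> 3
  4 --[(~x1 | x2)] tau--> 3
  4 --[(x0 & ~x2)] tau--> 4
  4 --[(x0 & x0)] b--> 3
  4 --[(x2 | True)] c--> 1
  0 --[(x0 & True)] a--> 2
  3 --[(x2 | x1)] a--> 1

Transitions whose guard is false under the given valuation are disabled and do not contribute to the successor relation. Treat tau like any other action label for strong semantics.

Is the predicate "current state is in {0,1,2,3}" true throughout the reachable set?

Allowed set {0,1,2,3}
Reachable = {0,1}
  0: ✓
  1: ✓

Answer: INVARIANT HOLDS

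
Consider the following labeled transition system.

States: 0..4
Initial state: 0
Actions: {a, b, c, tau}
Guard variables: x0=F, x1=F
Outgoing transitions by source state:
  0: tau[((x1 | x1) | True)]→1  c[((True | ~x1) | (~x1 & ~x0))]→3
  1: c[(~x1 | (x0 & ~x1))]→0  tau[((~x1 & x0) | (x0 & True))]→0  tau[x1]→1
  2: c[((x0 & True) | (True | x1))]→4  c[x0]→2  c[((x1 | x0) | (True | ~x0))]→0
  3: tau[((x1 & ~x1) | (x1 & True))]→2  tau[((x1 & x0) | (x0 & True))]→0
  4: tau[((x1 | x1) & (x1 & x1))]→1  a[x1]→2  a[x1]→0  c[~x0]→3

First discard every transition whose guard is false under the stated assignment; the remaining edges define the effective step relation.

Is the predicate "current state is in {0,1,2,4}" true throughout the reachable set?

Answer: INVARIANT VIOLATED at state 3

Analysis:
Safe = {0,1,2,4}
Reachable = {0,1,3}
  0: safe
  1: safe
  3: VIOLATES
counterexample path to 3: c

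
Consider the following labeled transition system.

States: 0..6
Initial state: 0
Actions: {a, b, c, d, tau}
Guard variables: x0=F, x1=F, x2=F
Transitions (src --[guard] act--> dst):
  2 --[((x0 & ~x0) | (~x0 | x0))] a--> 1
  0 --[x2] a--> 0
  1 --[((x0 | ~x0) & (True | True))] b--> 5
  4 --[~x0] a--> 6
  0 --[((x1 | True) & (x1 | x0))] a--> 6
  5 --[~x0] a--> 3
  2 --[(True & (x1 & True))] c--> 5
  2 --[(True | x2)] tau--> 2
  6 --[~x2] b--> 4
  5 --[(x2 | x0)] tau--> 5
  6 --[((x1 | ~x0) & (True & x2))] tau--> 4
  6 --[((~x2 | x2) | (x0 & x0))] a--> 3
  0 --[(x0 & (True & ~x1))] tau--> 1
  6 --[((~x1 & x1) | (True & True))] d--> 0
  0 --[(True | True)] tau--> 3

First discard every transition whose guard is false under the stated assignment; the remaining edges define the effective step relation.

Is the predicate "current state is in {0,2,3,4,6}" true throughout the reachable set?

Safe = {0,2,3,4,6}
R = {0,3}
  0: ok
  3: ok

Answer: INVARIANT HOLDS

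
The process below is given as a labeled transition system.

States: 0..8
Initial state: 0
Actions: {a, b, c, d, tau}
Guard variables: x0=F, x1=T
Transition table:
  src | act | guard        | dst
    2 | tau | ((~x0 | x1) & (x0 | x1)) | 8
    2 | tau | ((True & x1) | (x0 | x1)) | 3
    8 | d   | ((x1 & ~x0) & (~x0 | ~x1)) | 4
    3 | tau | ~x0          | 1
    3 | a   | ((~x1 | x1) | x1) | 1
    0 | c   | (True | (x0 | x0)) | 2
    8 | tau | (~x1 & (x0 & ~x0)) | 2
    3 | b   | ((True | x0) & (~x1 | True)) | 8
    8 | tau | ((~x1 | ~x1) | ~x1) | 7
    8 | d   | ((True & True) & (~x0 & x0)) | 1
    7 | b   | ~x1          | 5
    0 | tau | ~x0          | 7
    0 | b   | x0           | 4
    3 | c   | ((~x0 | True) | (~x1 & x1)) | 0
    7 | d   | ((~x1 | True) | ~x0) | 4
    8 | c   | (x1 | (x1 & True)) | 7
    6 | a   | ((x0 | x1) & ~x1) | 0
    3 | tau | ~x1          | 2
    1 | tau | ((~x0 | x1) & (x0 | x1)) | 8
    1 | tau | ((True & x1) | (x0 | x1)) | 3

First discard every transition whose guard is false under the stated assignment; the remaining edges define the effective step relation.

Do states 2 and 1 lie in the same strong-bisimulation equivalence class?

Compute ~ classes (split until stable):
  round 0: {{0,1,2,3,4,5,6,7,8}}
  round 1: {{0},{1,2},{3},{4,5,6},{7},{8}}
stable after 2 split(s): 6 block(s)
class of 2: {1,2}; class of 1: {1,2}

Answer: BISIMILAR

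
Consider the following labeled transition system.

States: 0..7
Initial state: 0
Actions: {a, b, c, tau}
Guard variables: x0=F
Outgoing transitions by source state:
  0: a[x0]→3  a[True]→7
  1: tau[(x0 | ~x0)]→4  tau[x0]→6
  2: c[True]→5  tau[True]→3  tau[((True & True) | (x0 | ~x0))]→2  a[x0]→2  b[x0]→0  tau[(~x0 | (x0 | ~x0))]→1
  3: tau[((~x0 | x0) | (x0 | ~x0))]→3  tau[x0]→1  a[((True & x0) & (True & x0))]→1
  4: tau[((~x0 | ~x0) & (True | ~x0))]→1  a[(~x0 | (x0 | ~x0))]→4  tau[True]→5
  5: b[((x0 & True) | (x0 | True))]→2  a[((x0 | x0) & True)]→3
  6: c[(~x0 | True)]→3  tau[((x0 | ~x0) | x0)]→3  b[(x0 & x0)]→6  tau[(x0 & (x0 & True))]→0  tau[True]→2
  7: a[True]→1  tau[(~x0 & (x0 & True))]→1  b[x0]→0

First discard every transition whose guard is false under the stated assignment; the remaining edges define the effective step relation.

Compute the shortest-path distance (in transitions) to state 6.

Answer: UNREACHABLE

Working:
BFS to 6:
  L0 = {0}
  L1 = {7}
  L2 = {1}
  L3 = {4}
  L4 = {5}
  L5 = {2}
  L6 = {3}
6 never appears.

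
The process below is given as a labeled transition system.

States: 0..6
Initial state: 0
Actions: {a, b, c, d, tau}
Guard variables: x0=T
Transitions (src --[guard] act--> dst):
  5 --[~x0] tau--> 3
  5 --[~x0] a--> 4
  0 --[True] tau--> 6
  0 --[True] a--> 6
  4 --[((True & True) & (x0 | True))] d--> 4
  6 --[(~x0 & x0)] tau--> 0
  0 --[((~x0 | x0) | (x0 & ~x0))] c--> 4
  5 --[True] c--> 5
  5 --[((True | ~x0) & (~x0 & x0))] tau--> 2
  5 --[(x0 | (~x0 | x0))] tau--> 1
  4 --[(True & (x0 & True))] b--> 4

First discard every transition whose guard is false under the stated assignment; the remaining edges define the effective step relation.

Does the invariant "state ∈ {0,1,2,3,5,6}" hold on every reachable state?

Answer: INVARIANT VIOLATED at state 4

Trace:
Inv-set: {0,1,2,3,5,6}
Reach set: {0,4,6}
  0: ✓
  4: outside
  6: ✓
witness against invariant: c → 4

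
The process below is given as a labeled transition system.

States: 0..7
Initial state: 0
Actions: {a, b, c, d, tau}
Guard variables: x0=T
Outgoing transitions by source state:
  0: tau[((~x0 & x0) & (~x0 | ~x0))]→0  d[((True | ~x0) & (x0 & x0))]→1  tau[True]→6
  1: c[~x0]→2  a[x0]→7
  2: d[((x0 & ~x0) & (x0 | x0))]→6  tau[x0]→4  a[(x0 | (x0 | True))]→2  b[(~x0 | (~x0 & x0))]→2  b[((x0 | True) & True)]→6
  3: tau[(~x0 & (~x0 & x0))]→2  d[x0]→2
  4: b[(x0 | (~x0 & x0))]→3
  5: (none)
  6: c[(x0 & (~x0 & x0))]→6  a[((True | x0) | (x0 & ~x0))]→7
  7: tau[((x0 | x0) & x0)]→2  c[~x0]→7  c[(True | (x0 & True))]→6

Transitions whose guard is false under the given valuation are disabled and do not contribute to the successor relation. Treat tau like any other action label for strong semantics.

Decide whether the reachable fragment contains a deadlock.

Reach set: {0,1,2,3,4,6,7}
  0: d→1  tau→6  [2 out]
  1: a→7  [1 out]
  2: a→2  b→6  tau→4  [3 out]
  3: d→2  [1 out]
  4: b→3  [1 out]
  6: a→7  [1 out]
  7: c→6  tau→2  [2 out]

Answer: DEADLOCK-FREE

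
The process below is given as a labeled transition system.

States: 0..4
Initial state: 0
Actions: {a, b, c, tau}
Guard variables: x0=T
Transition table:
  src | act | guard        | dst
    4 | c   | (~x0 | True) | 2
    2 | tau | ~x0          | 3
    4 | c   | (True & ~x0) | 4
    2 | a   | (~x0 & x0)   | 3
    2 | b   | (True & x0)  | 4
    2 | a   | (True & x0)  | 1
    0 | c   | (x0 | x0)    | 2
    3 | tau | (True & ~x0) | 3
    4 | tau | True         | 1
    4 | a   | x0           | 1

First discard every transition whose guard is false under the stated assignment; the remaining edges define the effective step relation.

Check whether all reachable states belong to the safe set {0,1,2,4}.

Answer: INVARIANT HOLDS

Working:
Safe = {0,1,2,4}
Reach set: {0,1,2,4}
  0: ok
  1: ok
  2: ok
  4: ok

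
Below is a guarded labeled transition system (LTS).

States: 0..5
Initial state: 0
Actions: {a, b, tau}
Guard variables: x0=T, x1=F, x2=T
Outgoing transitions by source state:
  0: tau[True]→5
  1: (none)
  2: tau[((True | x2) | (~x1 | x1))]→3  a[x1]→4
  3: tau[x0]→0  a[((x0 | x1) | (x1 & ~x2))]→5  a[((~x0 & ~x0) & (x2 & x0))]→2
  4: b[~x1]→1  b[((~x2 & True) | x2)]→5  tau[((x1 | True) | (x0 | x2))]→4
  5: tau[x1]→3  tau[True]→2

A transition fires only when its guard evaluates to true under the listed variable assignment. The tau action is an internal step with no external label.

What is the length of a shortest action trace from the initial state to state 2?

Layered search for 2:
  Layer 0: {0}
  Layer 1: {5}
  Layer 2: {2}
2 enters at depth 2; path tau·tau

Answer: 2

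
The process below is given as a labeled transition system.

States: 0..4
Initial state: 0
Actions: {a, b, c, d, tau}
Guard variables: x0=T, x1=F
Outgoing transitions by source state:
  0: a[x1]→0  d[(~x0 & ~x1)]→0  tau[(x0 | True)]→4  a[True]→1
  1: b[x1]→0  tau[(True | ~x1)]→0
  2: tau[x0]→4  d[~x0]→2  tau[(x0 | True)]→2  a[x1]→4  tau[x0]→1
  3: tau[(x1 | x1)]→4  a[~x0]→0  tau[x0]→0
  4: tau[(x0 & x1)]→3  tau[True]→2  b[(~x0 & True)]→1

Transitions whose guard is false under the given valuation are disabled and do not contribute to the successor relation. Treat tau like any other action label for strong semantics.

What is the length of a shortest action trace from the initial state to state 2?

Answer: 2

Working:
Breadth-first toward 2:
  L0 = {0}
  L1 = {1,4}
  L2 = {2}
first hit 2 at d=2 via tau·tau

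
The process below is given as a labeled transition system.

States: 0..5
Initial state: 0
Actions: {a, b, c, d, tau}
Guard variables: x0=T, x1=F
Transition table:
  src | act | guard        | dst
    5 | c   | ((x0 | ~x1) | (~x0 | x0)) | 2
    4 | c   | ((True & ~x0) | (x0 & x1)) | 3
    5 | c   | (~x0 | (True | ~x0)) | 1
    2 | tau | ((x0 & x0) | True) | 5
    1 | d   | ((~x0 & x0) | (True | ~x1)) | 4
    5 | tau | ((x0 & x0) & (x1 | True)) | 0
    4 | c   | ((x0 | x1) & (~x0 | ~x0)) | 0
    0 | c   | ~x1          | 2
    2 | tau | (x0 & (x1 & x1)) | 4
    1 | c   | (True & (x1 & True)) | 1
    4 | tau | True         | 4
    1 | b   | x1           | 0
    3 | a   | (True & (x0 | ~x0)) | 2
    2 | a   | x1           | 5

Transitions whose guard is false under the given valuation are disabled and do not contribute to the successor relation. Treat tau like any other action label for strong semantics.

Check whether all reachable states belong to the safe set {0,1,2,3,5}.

Allowed set {0,1,2,3,5}
R = {0,1,2,4,5}
  0: safe
  1: safe
  2: safe
  4: ✗ unsafe
  5: safe
reach 4 via c·tau·c·d — violates

Answer: INVARIANT VIOLATED at state 4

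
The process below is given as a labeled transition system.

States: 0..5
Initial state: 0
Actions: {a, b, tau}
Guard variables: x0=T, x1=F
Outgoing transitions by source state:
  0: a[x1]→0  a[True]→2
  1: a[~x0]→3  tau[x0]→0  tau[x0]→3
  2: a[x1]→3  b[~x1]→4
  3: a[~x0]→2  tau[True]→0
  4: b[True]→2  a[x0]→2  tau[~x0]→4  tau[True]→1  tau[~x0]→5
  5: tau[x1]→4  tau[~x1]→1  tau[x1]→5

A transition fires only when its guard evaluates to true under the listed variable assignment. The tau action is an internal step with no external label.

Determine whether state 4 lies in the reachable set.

Answer: REACHABLE

Working:
9 transition(s) survive guard evaluation.
depth 0: {0}
depth 1: {2}  now seen {0,2}
depth 2: {4}  now seen {0,2,4}
depth 3: {1}  now seen {0,1,2,4}
depth 4: {3}  now seen {0,1,2,3,4}
Reachable = {0,1,2,3,4}
trace reaching 4: a·b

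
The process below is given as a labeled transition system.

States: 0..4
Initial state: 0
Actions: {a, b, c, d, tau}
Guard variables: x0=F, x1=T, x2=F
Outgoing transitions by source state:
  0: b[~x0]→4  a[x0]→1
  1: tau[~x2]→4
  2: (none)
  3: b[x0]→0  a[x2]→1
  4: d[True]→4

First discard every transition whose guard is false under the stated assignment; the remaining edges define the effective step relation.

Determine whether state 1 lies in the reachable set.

Answer: UNREACHABLE

Working:
Guard filter leaves 3 enabled edge(s).
depth 0: {0}
depth 1: {4}  total {0,4}
Reachable = {0,4}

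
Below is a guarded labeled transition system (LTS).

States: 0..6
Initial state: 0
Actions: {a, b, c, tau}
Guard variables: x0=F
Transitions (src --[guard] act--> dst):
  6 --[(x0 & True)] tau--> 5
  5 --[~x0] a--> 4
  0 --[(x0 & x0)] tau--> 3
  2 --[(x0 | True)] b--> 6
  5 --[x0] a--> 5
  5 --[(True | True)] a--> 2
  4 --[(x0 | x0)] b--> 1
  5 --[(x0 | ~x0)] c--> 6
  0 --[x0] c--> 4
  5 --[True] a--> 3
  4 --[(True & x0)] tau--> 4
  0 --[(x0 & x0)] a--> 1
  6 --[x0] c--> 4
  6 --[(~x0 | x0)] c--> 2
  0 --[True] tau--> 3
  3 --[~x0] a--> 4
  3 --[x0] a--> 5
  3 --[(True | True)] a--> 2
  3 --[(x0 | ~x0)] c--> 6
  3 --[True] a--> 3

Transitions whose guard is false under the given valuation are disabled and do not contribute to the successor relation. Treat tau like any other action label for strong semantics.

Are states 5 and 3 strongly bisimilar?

Answer: BISIMILAR

Working:
Compute ~ classes (split until stable):
  round 0: {{0,1,2,3,4,5,6}}
  round 1: {{0},{1,4},{2},{3,5},{6}}
5 equivalence class(es) (converged in 2)
[5]={3,5}  [3]={3,5}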